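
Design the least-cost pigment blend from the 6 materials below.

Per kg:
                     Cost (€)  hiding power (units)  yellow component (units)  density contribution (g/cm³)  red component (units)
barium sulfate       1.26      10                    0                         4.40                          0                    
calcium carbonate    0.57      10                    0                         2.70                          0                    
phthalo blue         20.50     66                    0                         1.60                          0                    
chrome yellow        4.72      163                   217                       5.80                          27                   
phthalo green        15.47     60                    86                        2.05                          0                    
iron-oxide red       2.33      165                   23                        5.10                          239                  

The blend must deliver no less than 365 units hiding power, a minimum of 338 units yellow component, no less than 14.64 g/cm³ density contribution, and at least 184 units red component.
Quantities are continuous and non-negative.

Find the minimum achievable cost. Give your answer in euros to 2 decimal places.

Let x1 = kg of barium sulfate, x2 = kg of calcium carbonate, x3 = kg of phthalo blue, x4 = kg of chrome yellow, x5 = kg of phthalo green, x6 = kg of iron-oxide red.
Minimize 1.26x1 + 0.57x2 + 20.5x3 + 4.72x4 + 15.47x5 + 2.33x6 with:
  10x1 + 10x2 + 66x3 + 163x4 + 60x5 + 165x6 ≥ 365   (hiding power)
  217x4 + 86x5 + 23x6 ≥ 338   (yellow component)
  4.4x1 + 2.7x2 + 1.6x3 + 5.8x4 + 2.05x5 + 5.1x6 ≥ 14.64   (density contribution)
  27x4 + 239x6 ≥ 184   (red component)
  x1, x2, x3, x4, x5, x6 ≥ 0.
At the optimum only calcium carbonate, chrome yellow, iron-oxide red are positive (barium sulfate, phthalo blue, phthalo green = 0). The hiding power, yellow component, density contribution requirements are met with equality.
Optimal quantities: calcium carbonate = 0.93153 kg, chrome yellow = 1.4846 kg, iron-oxide red = 0.68909 kg.
Objective = 0.57·0.93153 + 4.72·1.4846 + 2.33·0.68909 = 9.1439.

€9.14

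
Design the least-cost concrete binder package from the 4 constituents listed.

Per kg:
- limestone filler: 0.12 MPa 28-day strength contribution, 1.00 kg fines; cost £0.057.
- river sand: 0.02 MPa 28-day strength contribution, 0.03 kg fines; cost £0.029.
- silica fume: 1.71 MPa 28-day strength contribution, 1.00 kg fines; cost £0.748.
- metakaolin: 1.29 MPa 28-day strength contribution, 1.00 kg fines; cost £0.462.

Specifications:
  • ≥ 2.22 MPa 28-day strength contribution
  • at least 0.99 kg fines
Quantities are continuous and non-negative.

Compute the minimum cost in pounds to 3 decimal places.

£0.795

Let x1 = kg of limestone filler, x2 = kg of river sand, x3 = kg of silica fume, x4 = kg of metakaolin.
Minimize 0.057x1 + 0.029x2 + 0.748x3 + 0.462x4 with:
  0.12x1 + 0.02x2 + 1.71x3 + 1.29x4 ≥ 2.22   (28-day strength contribution)
  1x1 + 0.03x2 + 1x3 + 1x4 ≥ 0.99   (fines)
  x1, x2, x3, x4 ≥ 0.
The minimum-cost mix takes nothing from limestone filler, river sand, silica fume — only metakaolin. There the 28-day strength contribution constraint is tight.
That vertex is x4 = 1.721.
Cost = 0.462·1.721 = 0.79510.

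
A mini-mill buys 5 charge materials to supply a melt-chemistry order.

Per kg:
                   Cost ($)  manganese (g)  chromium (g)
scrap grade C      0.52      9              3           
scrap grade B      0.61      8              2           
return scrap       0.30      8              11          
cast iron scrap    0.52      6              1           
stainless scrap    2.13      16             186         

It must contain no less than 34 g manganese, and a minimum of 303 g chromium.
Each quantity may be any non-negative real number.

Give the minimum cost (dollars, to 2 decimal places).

$3.67

Let x1 = kg of scrap grade C, x2 = kg of scrap grade B, x3 = kg of return scrap, x4 = kg of cast iron scrap, x5 = kg of stainless scrap.
Minimise 0.52x1 + 0.61x2 + 0.3x3 + 0.52x4 + 2.13x5 with:
  9x1 + 8x2 + 8x3 + 6x4 + 16x5 ≥ 34   (manganese)
  3x1 + 2x2 + 11x3 + 1x4 + 186x5 ≥ 303   (chromium)
  x1, x2, x3, x4, x5 ≥ 0.
The minimum-cost mix takes nothing from scrap grade C, scrap grade B, cast iron scrap — only return scrap, stainless scrap. There the manganese and chromium constraints are tight.
Optimal quantities: return scrap = 1.125 kg, stainless scrap = 1.5625 kg.
Objective = 0.3·1.125 + 2.13·1.5625 = 3.6656.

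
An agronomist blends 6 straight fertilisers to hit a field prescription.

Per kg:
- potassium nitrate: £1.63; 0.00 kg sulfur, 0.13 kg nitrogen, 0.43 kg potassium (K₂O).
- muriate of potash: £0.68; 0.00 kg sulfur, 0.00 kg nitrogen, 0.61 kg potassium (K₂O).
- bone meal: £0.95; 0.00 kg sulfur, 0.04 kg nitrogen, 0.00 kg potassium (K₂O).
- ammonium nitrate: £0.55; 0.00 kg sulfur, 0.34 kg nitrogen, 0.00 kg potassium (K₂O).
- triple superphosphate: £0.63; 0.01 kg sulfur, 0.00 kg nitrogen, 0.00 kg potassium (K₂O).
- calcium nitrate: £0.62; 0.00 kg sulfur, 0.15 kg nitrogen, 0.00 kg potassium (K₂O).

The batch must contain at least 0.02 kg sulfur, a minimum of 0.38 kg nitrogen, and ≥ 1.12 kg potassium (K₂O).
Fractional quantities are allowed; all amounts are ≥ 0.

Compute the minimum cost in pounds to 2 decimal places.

£3.12

Set it up as a linear program. Let x1 = kg of potassium nitrate, x2 = kg of muriate of potash, x3 = kg of bone meal, x4 = kg of ammonium nitrate, x5 = kg of triple superphosphate, x6 = kg of calcium nitrate.
Minimise 1.63x1 + 0.68x2 + 0.95x3 + 0.55x4 + 0.63x5 + 0.62x6 subject to:
  0.01x5 ≥ 0.02   (sulfur)
  0.13x1 + 0.04x3 + 0.34x4 + 0.15x6 ≥ 0.38   (nitrogen)
  0.43x1 + 0.61x2 ≥ 1.12   (potassium (K₂O))
  x1, x2, x3, x4, x5, x6 ≥ 0.
At the optimum only muriate of potash, ammonium nitrate, triple superphosphate are positive (potassium nitrate, bone meal, calcium nitrate = 0). The sulfur, nitrogen, potassium (K₂O) requirements are met with equality.
Optimal quantities: muriate of potash = 1.836 kg, ammonium nitrate = 1.118 kg, triple superphosphate = 2 kg.
Hence cost = 0.68·1.836 + 0.55·1.118 + 0.63·2 = £3.1234.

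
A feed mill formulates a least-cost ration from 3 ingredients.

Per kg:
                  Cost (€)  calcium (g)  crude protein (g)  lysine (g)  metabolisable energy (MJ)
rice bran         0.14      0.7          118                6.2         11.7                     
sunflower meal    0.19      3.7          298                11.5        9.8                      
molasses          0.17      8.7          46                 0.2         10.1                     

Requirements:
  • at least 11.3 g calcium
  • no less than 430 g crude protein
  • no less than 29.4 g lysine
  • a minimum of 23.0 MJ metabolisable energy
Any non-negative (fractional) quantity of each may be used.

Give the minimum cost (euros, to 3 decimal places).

€0.521

Let x1 = kg of rice bran, x2 = kg of sunflower meal, x3 = kg of molasses.
min 0.14x1 + 0.19x2 + 0.17x3 subject to:
  0.7x1 + 3.7x2 + 8.7x3 ≥ 11.3   (calcium)
  118x1 + 298x2 + 46x3 ≥ 430   (crude protein)
  6.2x1 + 11.5x2 + 0.2x3 ≥ 29.4   (lysine)
  11.7x1 + 9.8x2 + 10.1x3 ≥ 23   (metabolisable energy)
  x1, x2, x3 ≥ 0.
The cheapest feasible vertex uses only sunflower meal, molasses; rice bran is not used. There the calcium and lysine constraints are tight.
So sunflower meal = 2.553 kg, molasses = 0.2132 kg.
Hence cost = 0.19·2.553 + 0.17·0.2132 = €0.52131.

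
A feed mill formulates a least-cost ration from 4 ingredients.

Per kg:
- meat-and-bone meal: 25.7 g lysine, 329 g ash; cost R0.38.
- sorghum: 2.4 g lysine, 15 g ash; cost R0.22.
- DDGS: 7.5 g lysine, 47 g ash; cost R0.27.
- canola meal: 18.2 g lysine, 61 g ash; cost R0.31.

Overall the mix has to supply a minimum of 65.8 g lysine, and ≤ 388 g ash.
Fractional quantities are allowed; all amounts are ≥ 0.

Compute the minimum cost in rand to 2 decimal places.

Let x1 = kg of meat-and-bone meal, x2 = kg of sorghum, x3 = kg of DDGS, x4 = kg of canola meal.
Minimize 0.38x1 + 0.22x2 + 0.27x3 + 0.31x4 with:
  25.7x1 + 2.4x2 + 7.5x3 + 18.2x4 ≥ 65.8   (lysine)
  329x1 + 15x2 + 47x3 + 61x4 ≤ 388   (ash)
  x1, x2, x3, x4 ≥ 0.
The cheapest feasible vertex uses only meat-and-bone meal, canola meal; sorghum, DDGS are not used. There the lysine and ash constraints are tight.
Solving gives x1 = 0.6895, x4 = 2.642.
Hence cost = 0.38·0.6895 + 0.31·2.642 = R1.0810.

R1.08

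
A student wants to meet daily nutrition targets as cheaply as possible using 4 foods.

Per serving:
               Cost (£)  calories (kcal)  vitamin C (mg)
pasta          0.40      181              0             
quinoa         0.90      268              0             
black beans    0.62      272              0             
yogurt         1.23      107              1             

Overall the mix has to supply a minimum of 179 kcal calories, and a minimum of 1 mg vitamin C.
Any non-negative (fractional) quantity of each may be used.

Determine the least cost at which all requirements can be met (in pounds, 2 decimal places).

This is a linear program. Let x1 = servings of pasta, x2 = servings of quinoa, x3 = servings of black beans, x4 = servings of yogurt.
Minimise 0.4x1 + 0.9x2 + 0.62x3 + 1.23x4 subject to:
  181x1 + 268x2 + 272x3 + 107x4 ≥ 179   (calories)
  1x4 ≥ 1   (vitamin C)
  x1, x2, x3, x4 ≥ 0.
At the optimum only pasta, yogurt are positive (quinoa, black beans = 0). Binding constraints: calories and vitamin C.
Solving gives x1 = 0.3978, x4 = 1.
Cost = 0.4·0.3978 + 1.23·1 = 1.3891.

£1.39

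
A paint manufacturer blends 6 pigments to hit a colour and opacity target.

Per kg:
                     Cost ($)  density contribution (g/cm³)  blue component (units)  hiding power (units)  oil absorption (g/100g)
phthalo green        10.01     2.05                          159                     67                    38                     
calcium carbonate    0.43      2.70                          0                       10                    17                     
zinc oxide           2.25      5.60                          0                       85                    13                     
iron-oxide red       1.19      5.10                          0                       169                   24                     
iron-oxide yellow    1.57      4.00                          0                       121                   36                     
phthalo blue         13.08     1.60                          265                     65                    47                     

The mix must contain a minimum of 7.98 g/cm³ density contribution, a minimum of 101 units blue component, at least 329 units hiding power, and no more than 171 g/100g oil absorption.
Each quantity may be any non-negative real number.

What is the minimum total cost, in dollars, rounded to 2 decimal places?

Let x1 = kg of phthalo green, x2 = kg of calcium carbonate, x3 = kg of zinc oxide, x4 = kg of iron-oxide red, x5 = kg of iron-oxide yellow, x6 = kg of phthalo blue.
min 10.01x1 + 0.43x2 + 2.25x3 + 1.19x4 + 1.57x5 + 13.08x6 s.t.:
  2.05x1 + 2.7x2 + 5.6x3 + 5.1x4 + 4x5 + 1.6x6 ≥ 7.98   (density contribution)
  159x1 + 265x6 ≥ 101   (blue component)
  67x1 + 10x2 + 85x3 + 169x4 + 121x5 + 65x6 ≥ 329   (hiding power)
  38x1 + 17x2 + 13x3 + 24x4 + 36x5 + 47x6 ≤ 171   (oil absorption)
  x1, x2, x3, x4, x5, x6 ≥ 0.
The cheapest feasible vertex uses only iron-oxide red, phthalo blue; phthalo green, calcium carbonate, zinc oxide, iron-oxide yellow are not used. Binding constraints: blue component and hiding power.
So iron-oxide red = 1.8 kg, phthalo blue = 0.3811 kg.
Total cost: 1.19·1.8 + 13.08·0.3811 = 7.1268.

$7.13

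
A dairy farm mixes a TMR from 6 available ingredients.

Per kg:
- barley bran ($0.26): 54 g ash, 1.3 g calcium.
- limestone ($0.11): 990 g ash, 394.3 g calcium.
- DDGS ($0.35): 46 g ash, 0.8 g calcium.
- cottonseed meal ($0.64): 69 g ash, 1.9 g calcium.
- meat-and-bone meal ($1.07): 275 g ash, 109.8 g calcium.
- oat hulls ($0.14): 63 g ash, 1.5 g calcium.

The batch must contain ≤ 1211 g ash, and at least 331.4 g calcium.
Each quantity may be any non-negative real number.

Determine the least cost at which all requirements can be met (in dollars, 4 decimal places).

Let x1 = kg of barley bran, x2 = kg of limestone, x3 = kg of DDGS, x4 = kg of cottonseed meal, x5 = kg of meat-and-bone meal, x6 = kg of oat hulls.
Minimise 0.26x1 + 0.11x2 + 0.35x3 + 0.64x4 + 1.07x5 + 0.14x6 with:
  54x1 + 990x2 + 46x3 + 69x4 + 275x5 + 63x6 ≤ 1211   (ash)
  1.3x1 + 394.3x2 + 0.8x3 + 1.9x4 + 109.8x5 + 1.5x6 ≥ 331.4   (calcium)
  x1, x2, x3, x4, x5, x6 ≥ 0.
The cheapest feasible vertex uses only limestone; barley bran, DDGS, cottonseed meal, meat-and-bone meal, oat hulls are not used. Binding constraint: calcium.
Optimal quantities: limestone = 0.8405 kg.
Cost = 0.11·0.8405 = 0.092455.

$0.0925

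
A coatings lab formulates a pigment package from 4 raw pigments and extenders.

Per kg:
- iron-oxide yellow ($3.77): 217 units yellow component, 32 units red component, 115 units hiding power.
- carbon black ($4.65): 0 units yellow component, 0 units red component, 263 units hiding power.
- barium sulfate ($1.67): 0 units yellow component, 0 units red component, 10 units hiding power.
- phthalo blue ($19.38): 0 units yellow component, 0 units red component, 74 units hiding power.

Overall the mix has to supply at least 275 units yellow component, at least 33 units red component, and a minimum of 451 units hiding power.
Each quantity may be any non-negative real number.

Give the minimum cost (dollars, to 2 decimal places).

$10.17

Set it up as a linear program. Let x1 = kg of iron-oxide yellow, x2 = kg of carbon black, x3 = kg of barium sulfate, x4 = kg of phthalo blue.
Minimise 3.77x1 + 4.65x2 + 1.67x3 + 19.38x4 with:
  217x1 ≥ 275   (yellow component)
  32x1 ≥ 33   (red component)
  115x1 + 263x2 + 10x3 + 74x4 ≥ 451   (hiding power)
  x1, x2, x3, x4 ≥ 0.
At the optimum only iron-oxide yellow, carbon black are positive (barium sulfate, phthalo blue = 0). The yellow component and hiding power requirements are met with equality.
Optimal quantities: iron-oxide yellow = 1.2673 kg, carbon black = 1.1607 kg.
Total cost: 3.77·1.2673 + 4.65·1.1607 = 10.17498.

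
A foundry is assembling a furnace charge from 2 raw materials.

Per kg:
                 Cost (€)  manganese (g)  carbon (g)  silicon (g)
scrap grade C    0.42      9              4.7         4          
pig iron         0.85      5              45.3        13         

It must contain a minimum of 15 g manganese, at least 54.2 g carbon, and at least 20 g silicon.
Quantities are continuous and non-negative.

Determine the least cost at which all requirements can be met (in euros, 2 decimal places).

Treat it as an LP. Let x1 = kg of scrap grade C, x2 = kg of pig iron.
Minimize 0.42x1 + 0.85x2 with:
  9x1 + 5x2 ≥ 15   (manganese)
  4.7x1 + 45.3x2 ≥ 54.2   (carbon)
  4x1 + 13x2 ≥ 20   (silicon)
  x1, x2 ≥ 0.
Both inputs are positive at the optimum. The manganese and silicon requirements are met with equality.
Solving gives x1 = 0.9794, x2 = 1.237.
Objective = 0.42·0.9794 + 0.85·1.237 = 1.4628.

€1.46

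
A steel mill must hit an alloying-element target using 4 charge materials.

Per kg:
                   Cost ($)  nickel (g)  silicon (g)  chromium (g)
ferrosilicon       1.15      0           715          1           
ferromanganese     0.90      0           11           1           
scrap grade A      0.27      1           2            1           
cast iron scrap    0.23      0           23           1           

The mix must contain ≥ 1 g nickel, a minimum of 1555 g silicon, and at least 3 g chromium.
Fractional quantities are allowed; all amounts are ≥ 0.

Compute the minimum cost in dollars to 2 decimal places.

Treat it as an LP. Let x1 = kg of ferrosilicon, x2 = kg of ferromanganese, x3 = kg of scrap grade A, x4 = kg of cast iron scrap.
min 1.15x1 + 0.9x2 + 0.27x3 + 0.23x4 subject to:
  1x3 ≥ 1   (nickel)
  715x1 + 11x2 + 2x3 + 23x4 ≥ 1555   (silicon)
  1x1 + 1x2 + 1x3 + 1x4 ≥ 3   (chromium)
  x1, x2, x3, x4 ≥ 0.
At the optimum only ferrosilicon, scrap grade A are positive (ferromanganese, cast iron scrap = 0). Binding constraints: nickel and silicon.
So ferrosilicon = 2.172 kg, scrap grade A = 1 kg.
Hence cost = 1.15·2.172 + 0.27·1 = $2.7678.

$2.77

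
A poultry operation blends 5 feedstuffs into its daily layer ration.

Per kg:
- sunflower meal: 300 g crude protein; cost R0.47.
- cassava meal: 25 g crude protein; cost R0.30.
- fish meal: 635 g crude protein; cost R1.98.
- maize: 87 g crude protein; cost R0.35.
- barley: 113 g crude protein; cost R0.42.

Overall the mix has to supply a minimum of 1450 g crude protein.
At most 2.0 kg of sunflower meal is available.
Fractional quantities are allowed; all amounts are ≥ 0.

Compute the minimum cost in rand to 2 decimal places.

R3.59

Treat it as an LP. Let x1 = kg of sunflower meal, x2 = kg of cassava meal, x3 = kg of fish meal, x4 = kg of maize, x5 = kg of barley.
Minimise 0.47x1 + 0.3x2 + 1.98x3 + 0.35x4 + 0.42x5 s.t.:
  300x1 + 25x2 + 635x3 + 87x4 + 113x5 ≥ 1450   (crude protein)
  x1 ≤ 2
  x1, x2, x3, x4, x5 ≥ 0.
The minimum-cost mix takes nothing from cassava meal, maize, barley — only sunflower meal, fish meal. The crude protein and the sunflower meal cap requirements are met with equality.
So sunflower meal = 2 kg, fish meal = 1.339 kg.
Objective = 0.47·2 + 1.98·1.339 = 3.5912.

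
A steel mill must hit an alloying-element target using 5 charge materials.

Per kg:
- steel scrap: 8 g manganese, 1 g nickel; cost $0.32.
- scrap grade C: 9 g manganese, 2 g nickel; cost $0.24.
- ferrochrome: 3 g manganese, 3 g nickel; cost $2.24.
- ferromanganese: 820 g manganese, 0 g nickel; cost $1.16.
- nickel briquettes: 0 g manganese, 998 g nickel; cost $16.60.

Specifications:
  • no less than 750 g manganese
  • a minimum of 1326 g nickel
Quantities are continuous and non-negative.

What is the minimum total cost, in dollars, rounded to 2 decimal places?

Let x1 = kg of steel scrap, x2 = kg of scrap grade C, x3 = kg of ferrochrome, x4 = kg of ferromanganese, x5 = kg of nickel briquettes.
min 0.32x1 + 0.24x2 + 2.24x3 + 1.16x4 + 16.6x5 s.t.:
  8x1 + 9x2 + 3x3 + 820x4 ≥ 750   (manganese)
  1x1 + 2x2 + 3x3 + 998x5 ≥ 1326   (nickel)
  x1, x2, x3, x4, x5 ≥ 0.
The cheapest feasible vertex uses only ferromanganese, nickel briquettes; steel scrap, scrap grade C, ferrochrome are not used. There the manganese and nickel constraints are tight.
Solving gives x4 = 0.9146, x5 = 1.329.
Hence cost = 1.16·0.9146 + 16.6·1.329 = $23.1223.

$23.12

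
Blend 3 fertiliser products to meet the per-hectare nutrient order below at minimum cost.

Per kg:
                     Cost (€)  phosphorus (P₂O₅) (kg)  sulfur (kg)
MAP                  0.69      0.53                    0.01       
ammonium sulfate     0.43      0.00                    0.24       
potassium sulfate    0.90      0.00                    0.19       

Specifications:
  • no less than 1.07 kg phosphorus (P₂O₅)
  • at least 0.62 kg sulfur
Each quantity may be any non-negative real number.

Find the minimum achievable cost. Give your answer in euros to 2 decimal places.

This is a linear program. Let x1 = kg of MAP, x2 = kg of ammonium sulfate, x3 = kg of potassium sulfate.
Minimise 0.69x1 + 0.43x2 + 0.9x3 with:
  0.53x1 ≥ 1.07   (phosphorus (P₂O₅))
  0.01x1 + 0.24x2 + 0.19x3 ≥ 0.62   (sulfur)
  x1, x2, x3 ≥ 0.
The minimum-cost mix takes nothing from potassium sulfate — only MAP, ammonium sulfate. There the phosphorus (P₂O₅) and sulfur constraints are tight.
That vertex is x1 = 2.019, x2 = 2.499.
Hence cost = 0.69·2.019 + 0.43·2.499 = €2.4677.

€2.47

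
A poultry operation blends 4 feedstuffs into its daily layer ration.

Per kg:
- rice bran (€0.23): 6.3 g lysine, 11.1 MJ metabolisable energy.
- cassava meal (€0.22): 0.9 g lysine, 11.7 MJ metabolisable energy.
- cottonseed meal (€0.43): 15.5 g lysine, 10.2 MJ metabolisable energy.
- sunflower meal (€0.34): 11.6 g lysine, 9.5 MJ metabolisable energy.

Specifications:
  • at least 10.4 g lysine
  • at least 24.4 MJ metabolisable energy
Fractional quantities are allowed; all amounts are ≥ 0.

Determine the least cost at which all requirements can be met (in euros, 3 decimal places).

€0.492

This is a linear program. Let x1 = kg of rice bran, x2 = kg of cassava meal, x3 = kg of cottonseed meal, x4 = kg of sunflower meal.
min 0.23x1 + 0.22x2 + 0.43x3 + 0.34x4 s.t.:
  6.3x1 + 0.9x2 + 15.5x3 + 11.6x4 ≥ 10.4   (lysine)
  11.1x1 + 11.7x2 + 10.2x3 + 9.5x4 ≥ 24.4   (metabolisable energy)
  x1, x2, x3, x4 ≥ 0.
At the optimum only rice bran, cassava meal are positive (cottonseed meal, sunflower meal = 0). Binding constraints: lysine and metabolisable energy.
So rice bran = 1.565 kg, cassava meal = 0.6008 kg.
Cost = 0.23·1.565 + 0.22·0.6008 = 0.49213.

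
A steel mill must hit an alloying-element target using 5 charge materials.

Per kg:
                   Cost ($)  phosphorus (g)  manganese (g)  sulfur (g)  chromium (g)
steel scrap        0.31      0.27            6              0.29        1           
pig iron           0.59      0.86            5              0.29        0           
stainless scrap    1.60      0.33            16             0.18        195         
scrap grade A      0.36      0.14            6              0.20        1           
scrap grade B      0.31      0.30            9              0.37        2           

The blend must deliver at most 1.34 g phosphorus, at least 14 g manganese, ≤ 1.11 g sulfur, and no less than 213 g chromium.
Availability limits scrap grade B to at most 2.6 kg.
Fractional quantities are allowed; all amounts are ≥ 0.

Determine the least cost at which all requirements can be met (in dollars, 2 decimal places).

Let x1 = kg of steel scrap, x2 = kg of pig iron, x3 = kg of stainless scrap, x4 = kg of scrap grade A, x5 = kg of scrap grade B.
Minimize 0.31x1 + 0.59x2 + 1.6x3 + 0.36x4 + 0.31x5 s.t.:
  0.27x1 + 0.86x2 + 0.33x3 + 0.14x4 + 0.3x5 ≤ 1.34   (phosphorus)
  6x1 + 5x2 + 16x3 + 6x4 + 9x5 ≥ 14   (manganese)
  0.29x1 + 0.29x2 + 0.18x3 + 0.2x4 + 0.37x5 ≤ 1.11   (sulfur)
  1x1 + 195x3 + 1x4 + 2x5 ≥ 213   (chromium)
  x5 ≤ 2.6
  x1, x2, x3, x4, x5 ≥ 0.
The cheapest feasible vertex uses only stainless scrap; steel scrap, pig iron, scrap grade A, scrap grade B are not used. Binding constraint: chromium.
That vertex is x3 = 1.092.
Hence cost = 1.6·1.092 = $1.7472.

$1.75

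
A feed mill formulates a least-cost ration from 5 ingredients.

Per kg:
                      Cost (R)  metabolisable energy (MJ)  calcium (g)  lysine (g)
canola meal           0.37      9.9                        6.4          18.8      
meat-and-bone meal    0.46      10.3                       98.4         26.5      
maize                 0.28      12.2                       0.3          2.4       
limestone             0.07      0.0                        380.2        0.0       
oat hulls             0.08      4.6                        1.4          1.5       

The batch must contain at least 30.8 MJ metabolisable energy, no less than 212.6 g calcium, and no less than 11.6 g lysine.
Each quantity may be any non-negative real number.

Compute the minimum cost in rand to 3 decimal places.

Let x1 = kg of canola meal, x2 = kg of meat-and-bone meal, x3 = kg of maize, x4 = kg of limestone, x5 = kg of oat hulls.
Minimize 0.37x1 + 0.46x2 + 0.28x3 + 0.07x4 + 0.08x5 s.t.:
  9.9x1 + 10.3x2 + 12.2x3 + 4.6x5 ≥ 30.8   (metabolisable energy)
  6.4x1 + 98.4x2 + 0.3x3 + 380.2x4 + 1.4x5 ≥ 212.6   (calcium)
  18.8x1 + 26.5x2 + 2.4x3 + 1.5x5 ≥ 11.6   (lysine)
  x1, x2, x3, x4, x5 ≥ 0.
The cheapest feasible vertex uses only meat-and-bone meal, limestone, oat hulls; canola meal, maize are not used. Binding constraints: metabolisable energy, calcium, lysine.
Optimal quantities: meat-and-bone meal = 0.06726 kg, limestone = 0.5177 kg, oat hulls = 6.545 kg.
Total cost: 0.46·0.06726 + 0.07·0.5177 + 0.08·6.545 = 0.59078.

R0.591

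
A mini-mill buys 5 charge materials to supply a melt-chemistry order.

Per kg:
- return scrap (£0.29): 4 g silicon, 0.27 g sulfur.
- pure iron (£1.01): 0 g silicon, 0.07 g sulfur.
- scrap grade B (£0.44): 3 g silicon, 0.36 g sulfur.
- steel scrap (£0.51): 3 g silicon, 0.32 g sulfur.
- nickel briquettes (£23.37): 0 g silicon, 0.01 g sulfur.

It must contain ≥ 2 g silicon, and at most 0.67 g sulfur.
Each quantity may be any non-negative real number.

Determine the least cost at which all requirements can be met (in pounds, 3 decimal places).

£0.145

Let x1 = kg of return scrap, x2 = kg of pure iron, x3 = kg of scrap grade B, x4 = kg of steel scrap, x5 = kg of nickel briquettes.
Minimise 0.29x1 + 1.01x2 + 0.44x3 + 0.51x4 + 23.37x5 s.t.:
  4x1 + 3x3 + 3x4 ≥ 2   (silicon)
  0.27x1 + 0.07x2 + 0.36x3 + 0.32x4 + 0.01x5 ≤ 0.67   (sulfur)
  x1, x2, x3, x4, x5 ≥ 0.
The minimum-cost mix takes nothing from pure iron, scrap grade B, steel scrap, nickel briquettes — only return scrap. The silicon requirement is met with equality.
Solving gives x1 = 0.5.
Cost = 0.29·0.5 = 0.14500.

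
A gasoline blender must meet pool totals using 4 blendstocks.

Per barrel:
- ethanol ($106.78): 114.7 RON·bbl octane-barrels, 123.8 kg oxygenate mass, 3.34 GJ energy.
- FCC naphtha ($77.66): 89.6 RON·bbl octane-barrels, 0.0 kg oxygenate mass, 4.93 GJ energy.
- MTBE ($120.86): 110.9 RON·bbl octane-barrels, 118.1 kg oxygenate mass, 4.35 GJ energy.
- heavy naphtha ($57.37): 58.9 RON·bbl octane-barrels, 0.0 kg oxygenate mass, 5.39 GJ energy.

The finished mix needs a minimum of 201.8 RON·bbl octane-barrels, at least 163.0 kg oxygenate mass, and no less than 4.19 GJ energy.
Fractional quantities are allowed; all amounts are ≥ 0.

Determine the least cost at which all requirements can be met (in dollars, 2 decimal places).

$184.61

Treat it as an LP. Let x1 = barrels of ethanol, x2 = barrels of FCC naphtha, x3 = barrels of MTBE, x4 = barrels of heavy naphtha.
Minimise 106.78x1 + 77.66x2 + 120.86x3 + 57.37x4 subject to:
  114.7x1 + 89.6x2 + 110.9x3 + 58.9x4 ≥ 201.8   (octane-barrels)
  123.8x1 + 118.1x3 ≥ 163   (oxygenate mass)
  3.34x1 + 4.93x2 + 4.35x3 + 5.39x4 ≥ 4.19   (energy)
  x1, x2, x3, x4 ≥ 0.
At the optimum only ethanol, FCC naphtha are positive (MTBE, heavy naphtha = 0). The octane-barrels and oxygenate mass requirements are met with equality.
Optimal quantities: ethanol = 1.31664 barrels, FCC naphtha = 0.566757 barrels.
Cost = 106.78·1.31664 + 77.66·0.566757 = 184.6052.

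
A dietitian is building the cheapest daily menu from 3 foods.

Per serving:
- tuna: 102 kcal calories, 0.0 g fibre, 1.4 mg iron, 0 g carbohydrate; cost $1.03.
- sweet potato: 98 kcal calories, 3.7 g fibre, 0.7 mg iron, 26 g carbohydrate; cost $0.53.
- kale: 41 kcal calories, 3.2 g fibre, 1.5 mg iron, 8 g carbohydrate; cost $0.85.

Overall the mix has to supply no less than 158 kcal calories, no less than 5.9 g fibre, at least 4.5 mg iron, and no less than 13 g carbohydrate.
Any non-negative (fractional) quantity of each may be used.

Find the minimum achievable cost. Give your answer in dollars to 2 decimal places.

This is a linear program. Let x1 = servings of tuna, x2 = servings of sweet potato, x3 = servings of kale.
Minimise 1.03x1 + 0.53x2 + 0.85x3 subject to:
  102x1 + 98x2 + 41x3 ≥ 158   (calories)
  3.7x2 + 3.2x3 ≥ 5.9   (fibre)
  1.4x1 + 0.7x2 + 1.5x3 ≥ 4.5   (iron)
  26x2 + 8x3 ≥ 13   (carbohydrate)
  x1, x2, x3 ≥ 0.
The optimal basis is {sweet potato, kale}; tuna drops out. Binding constraints: calories and iron.
Solving gives x2 = 0.4438, x3 = 2.793.
Objective = 0.53·0.4438 + 0.85·2.793 = 2.6093.

$2.61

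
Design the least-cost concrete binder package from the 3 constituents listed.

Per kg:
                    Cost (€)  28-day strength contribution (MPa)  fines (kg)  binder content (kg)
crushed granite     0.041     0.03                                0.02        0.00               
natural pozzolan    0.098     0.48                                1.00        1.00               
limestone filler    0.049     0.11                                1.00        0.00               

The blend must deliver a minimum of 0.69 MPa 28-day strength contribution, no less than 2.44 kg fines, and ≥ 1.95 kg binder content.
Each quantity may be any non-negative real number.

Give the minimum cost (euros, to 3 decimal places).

Let x1 = kg of crushed granite, x2 = kg of natural pozzolan, x3 = kg of limestone filler.
Minimize 0.041x1 + 0.098x2 + 0.049x3 s.t.:
  0.03x1 + 0.48x2 + 0.11x3 ≥ 0.69   (28-day strength contribution)
  0.02x1 + 1x2 + 1x3 ≥ 2.44   (fines)
  1x2 ≥ 1.95   (binder content)
  x1, x2, x3 ≥ 0.
The cheapest feasible vertex uses only natural pozzolan, limestone filler; crushed granite is not used. There the fines and binder content constraints are tight.
That vertex is x2 = 1.95, x3 = 0.49.
Objective = 0.098·1.95 + 0.049·0.49 = 0.21511.

€0.215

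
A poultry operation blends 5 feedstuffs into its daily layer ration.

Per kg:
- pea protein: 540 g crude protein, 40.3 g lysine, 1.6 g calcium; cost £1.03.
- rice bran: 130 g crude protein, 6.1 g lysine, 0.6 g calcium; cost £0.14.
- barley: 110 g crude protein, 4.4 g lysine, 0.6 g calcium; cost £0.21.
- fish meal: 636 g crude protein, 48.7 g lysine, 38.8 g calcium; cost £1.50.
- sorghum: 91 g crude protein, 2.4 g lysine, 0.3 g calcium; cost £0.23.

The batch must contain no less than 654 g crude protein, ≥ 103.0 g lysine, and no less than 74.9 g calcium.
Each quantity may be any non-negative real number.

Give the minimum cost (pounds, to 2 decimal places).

Set it up as a linear program. Let x1 = kg of pea protein, x2 = kg of rice bran, x3 = kg of barley, x4 = kg of fish meal, x5 = kg of sorghum.
min 1.03x1 + 0.14x2 + 0.21x3 + 1.5x4 + 0.23x5 s.t.:
  540x1 + 130x2 + 110x3 + 636x4 + 91x5 ≥ 654   (crude protein)
  40.3x1 + 6.1x2 + 4.4x3 + 48.7x4 + 2.4x5 ≥ 103   (lysine)
  1.6x1 + 0.6x2 + 0.6x3 + 38.8x4 + 0.3x5 ≥ 74.9   (calcium)
  x1, x2, x3, x4, x5 ≥ 0.
The optimal basis is {rice bran, fish meal}; pea protein, barley, sorghum drop out. Binding constraints: lysine and calcium.
Solving gives x2 = 1.681, x4 = 1.904.
Cost = 0.14·1.681 + 1.5·1.904 = 3.0913.

£3.09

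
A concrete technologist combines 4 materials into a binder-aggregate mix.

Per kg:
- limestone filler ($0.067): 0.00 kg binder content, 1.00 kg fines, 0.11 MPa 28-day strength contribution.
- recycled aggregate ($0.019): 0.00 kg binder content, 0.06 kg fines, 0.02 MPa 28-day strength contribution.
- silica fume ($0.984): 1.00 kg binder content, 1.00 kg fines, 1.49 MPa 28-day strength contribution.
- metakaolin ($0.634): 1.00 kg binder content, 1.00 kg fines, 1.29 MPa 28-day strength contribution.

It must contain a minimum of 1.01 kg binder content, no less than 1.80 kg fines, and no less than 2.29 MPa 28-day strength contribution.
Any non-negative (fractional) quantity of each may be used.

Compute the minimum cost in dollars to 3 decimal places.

$1.126

This is a linear program. Let x1 = kg of limestone filler, x2 = kg of recycled aggregate, x3 = kg of silica fume, x4 = kg of metakaolin.
Minimise 0.067x1 + 0.019x2 + 0.984x3 + 0.634x4 subject to:
  1x3 + 1x4 ≥ 1.01   (binder content)
  1x1 + 0.06x2 + 1x3 + 1x4 ≥ 1.8   (fines)
  0.11x1 + 0.02x2 + 1.49x3 + 1.29x4 ≥ 2.29   (28-day strength contribution)
  x1, x2, x3, x4 ≥ 0.
The minimum-cost mix takes nothing from recycled aggregate, silica fume — only limestone filler, metakaolin. There the fines and 28-day strength contribution constraints are tight.
That vertex is x1 = 0.02712, x4 = 1.773.
Objective = 0.067·0.02712 + 0.634·1.773 = 1.12590.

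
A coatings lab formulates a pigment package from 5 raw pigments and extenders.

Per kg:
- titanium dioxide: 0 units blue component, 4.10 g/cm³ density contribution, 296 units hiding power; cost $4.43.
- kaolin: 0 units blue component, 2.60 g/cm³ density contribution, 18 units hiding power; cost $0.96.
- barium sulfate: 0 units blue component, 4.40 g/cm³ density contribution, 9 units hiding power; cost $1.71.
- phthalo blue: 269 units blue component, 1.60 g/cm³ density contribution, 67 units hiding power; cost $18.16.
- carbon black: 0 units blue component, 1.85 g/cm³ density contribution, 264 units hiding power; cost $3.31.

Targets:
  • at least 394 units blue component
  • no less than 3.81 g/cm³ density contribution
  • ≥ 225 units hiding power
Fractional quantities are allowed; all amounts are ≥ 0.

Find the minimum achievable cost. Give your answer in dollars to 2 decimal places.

Let x1 = kg of titanium dioxide, x2 = kg of kaolin, x3 = kg of barium sulfate, x4 = kg of phthalo blue, x5 = kg of carbon black.
Minimise 4.43x1 + 0.96x2 + 1.71x3 + 18.16x4 + 3.31x5 subject to:
  269x4 ≥ 394   (blue component)
  4.1x1 + 2.6x2 + 4.4x3 + 1.6x4 + 1.85x5 ≥ 3.81   (density contribution)
  296x1 + 18x2 + 9x3 + 67x4 + 264x5 ≥ 225   (hiding power)
  x1, x2, x3, x4, x5 ≥ 0.
The optimal basis is {kaolin, phthalo blue, carbon black}; titanium dioxide, barium sulfate drop out. There the blue component, density contribution, hiding power constraints are tight.
Optimal quantities: kaolin = 0.23343 kg, phthalo blue = 1.4647 kg, carbon black = 0.46464 kg.
Cost = 0.96·0.23343 + 18.16·1.4647 + 3.31·0.46464 = 28.3610.

$28.36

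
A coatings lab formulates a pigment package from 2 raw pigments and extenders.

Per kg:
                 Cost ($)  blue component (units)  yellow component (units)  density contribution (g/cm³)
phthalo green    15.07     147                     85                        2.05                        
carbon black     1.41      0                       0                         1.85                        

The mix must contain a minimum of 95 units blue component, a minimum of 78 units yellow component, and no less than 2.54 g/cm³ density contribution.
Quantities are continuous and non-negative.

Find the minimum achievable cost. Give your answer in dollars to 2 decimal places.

Treat it as an LP. Let x1 = kg of phthalo green, x2 = kg of carbon black.
min 15.07x1 + 1.41x2 subject to:
  147x1 ≥ 95   (blue component)
  85x1 ≥ 78   (yellow component)
  2.05x1 + 1.85x2 ≥ 2.54   (density contribution)
  x1, x2 ≥ 0.
Both inputs are positive at the optimum. The yellow component and density contribution requirements are met with equality.
Optimal quantities: phthalo green = 0.9176 kg, carbon black = 0.3561 kg.
Cost = 15.07·0.9176 + 1.41·0.3561 = 14.3303.

$14.33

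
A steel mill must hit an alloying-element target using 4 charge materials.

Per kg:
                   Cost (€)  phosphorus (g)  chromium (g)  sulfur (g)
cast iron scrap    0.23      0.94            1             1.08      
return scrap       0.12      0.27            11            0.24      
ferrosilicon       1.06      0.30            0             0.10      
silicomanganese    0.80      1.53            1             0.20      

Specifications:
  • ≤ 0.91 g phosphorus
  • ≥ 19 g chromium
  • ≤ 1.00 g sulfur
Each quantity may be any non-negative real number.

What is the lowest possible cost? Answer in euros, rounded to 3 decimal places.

Let x1 = kg of cast iron scrap, x2 = kg of return scrap, x3 = kg of ferrosilicon, x4 = kg of silicomanganese.
Minimise 0.23x1 + 0.12x2 + 1.06x3 + 0.8x4 s.t.:
  0.94x1 + 0.27x2 + 0.3x3 + 1.53x4 ≤ 0.91   (phosphorus)
  1x1 + 11x2 + 1x4 ≥ 19   (chromium)
  1.08x1 + 0.24x2 + 0.1x3 + 0.2x4 ≤ 1   (sulfur)
  x1, x2, x3, x4 ≥ 0.
The cheapest feasible vertex uses only return scrap; cast iron scrap, ferrosilicon, silicomanganese are not used. There the chromium constraint is tight.
So return scrap = 1.727 kg.
Cost = 0.12·1.727 = 0.20724.

€0.207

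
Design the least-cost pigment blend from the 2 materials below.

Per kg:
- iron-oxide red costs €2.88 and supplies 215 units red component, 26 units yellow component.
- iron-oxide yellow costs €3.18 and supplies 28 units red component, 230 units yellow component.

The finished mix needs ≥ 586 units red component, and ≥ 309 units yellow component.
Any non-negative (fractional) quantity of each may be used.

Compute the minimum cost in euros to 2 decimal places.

Let x1 = kg of iron-oxide red, x2 = kg of iron-oxide yellow.
Minimise 2.88x1 + 3.18x2 with:
  215x1 + 28x2 ≥ 586   (red component)
  26x1 + 230x2 ≥ 309   (yellow component)
  x1, x2 ≥ 0.
Both inputs are positive at the optimum. There the red component and yellow component constraints are tight.
Optimal quantities: iron-oxide red = 2.589 kg, iron-oxide yellow = 1.051 kg.
Objective = 2.88·2.589 + 3.18·1.051 = 10.7985.

€10.80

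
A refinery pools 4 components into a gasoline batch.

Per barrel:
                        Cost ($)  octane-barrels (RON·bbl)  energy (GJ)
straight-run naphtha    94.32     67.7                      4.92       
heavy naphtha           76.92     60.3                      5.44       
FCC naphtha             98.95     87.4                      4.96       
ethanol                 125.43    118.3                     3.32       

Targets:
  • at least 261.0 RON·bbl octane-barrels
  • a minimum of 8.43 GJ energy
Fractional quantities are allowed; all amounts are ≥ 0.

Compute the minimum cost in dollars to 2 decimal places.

$279.50

Let x1 = barrels of straight-run naphtha, x2 = barrels of heavy naphtha, x3 = barrels of FCC naphtha, x4 = barrels of ethanol.
Minimise 94.32x1 + 76.92x2 + 98.95x3 + 125.43x4 subject to:
  67.7x1 + 60.3x2 + 87.4x3 + 118.3x4 ≥ 261   (octane-barrels)
  4.92x1 + 5.44x2 + 4.96x3 + 3.32x4 ≥ 8.43   (energy)
  x1, x2, x3, x4 ≥ 0.
At the optimum only FCC naphtha, ethanol are positive (straight-run naphtha, heavy naphtha = 0). Binding constraints: octane-barrels and energy.
Optimal quantities: FCC naphtha = 0.44083 barrels, ethanol = 1.8806 barrels.
Total cost: 98.95·0.44083 + 125.43·1.8806 = 279.5038.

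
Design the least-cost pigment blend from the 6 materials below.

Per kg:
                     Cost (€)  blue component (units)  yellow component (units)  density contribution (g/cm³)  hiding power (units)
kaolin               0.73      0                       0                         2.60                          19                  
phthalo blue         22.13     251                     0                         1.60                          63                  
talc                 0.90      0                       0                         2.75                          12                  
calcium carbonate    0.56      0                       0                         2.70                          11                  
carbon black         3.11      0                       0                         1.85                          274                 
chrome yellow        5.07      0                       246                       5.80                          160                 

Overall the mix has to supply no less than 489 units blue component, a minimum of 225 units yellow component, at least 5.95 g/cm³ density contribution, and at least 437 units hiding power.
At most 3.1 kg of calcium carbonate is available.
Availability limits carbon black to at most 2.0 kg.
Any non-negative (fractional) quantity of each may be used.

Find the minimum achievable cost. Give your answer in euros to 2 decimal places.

€49.66

Treat it as an LP. Let x1 = kg of kaolin, x2 = kg of phthalo blue, x3 = kg of talc, x4 = kg of calcium carbonate, x5 = kg of carbon black, x6 = kg of chrome yellow.
Minimise 0.73x1 + 22.13x2 + 0.9x3 + 0.56x4 + 3.11x5 + 5.07x6 subject to:
  251x2 ≥ 489   (blue component)
  246x6 ≥ 225   (yellow component)
  2.6x1 + 1.6x2 + 2.75x3 + 2.7x4 + 1.85x5 + 5.8x6 ≥ 5.95   (density contribution)
  19x1 + 63x2 + 12x3 + 11x4 + 274x5 + 160x6 ≥ 437   (hiding power)
  x4 ≤ 3.1
  x5 ≤ 2
  x1, x2, x3, x4, x5, x6 ≥ 0.
The optimal basis is {phthalo blue, carbon black, chrome yellow}; kaolin, talc, calcium carbonate drop out. The blue component, yellow component, hiding power requirements are met with equality.
So phthalo blue = 1.9482 kg, carbon black = 0.61285 kg, chrome yellow = 0.91463 kg.
Total cost: 22.13·1.9482 + 3.11·0.61285 + 5.07·0.91463 = 49.6568.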